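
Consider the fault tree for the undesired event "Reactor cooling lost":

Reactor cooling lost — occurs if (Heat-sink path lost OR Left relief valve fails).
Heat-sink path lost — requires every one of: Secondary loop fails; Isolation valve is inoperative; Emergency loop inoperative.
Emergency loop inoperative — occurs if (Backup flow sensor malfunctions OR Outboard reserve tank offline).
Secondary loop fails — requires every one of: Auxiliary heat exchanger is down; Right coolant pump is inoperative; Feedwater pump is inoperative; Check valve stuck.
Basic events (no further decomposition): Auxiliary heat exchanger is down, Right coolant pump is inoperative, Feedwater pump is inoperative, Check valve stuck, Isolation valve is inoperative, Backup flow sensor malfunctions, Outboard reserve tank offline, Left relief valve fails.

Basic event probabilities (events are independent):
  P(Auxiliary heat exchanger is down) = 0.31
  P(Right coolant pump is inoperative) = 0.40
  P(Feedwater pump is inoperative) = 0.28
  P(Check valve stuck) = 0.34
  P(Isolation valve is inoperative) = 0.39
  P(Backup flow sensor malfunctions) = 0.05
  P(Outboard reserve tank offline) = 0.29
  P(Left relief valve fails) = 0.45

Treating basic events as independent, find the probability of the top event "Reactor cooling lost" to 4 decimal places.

P(Secondary loop fails) [AND] = 0.31 × 0.40 × 0.28 × 0.34 = 0.011805
P(Emergency loop inoperative) [OR] = 1 − (1−0.05) × (1−0.29) = 0.325500
P(Heat-sink path lost) [AND] = 0.011805 × 0.39 × 0.325500 = 0.001499
P(Reactor cooling lost) [OR] = 1 − (1−0.001499) × (1−0.45) = 0.450824
Rounded to 4 decimal places: P(Reactor cooling lost) ≈ 0.4508.

0.4508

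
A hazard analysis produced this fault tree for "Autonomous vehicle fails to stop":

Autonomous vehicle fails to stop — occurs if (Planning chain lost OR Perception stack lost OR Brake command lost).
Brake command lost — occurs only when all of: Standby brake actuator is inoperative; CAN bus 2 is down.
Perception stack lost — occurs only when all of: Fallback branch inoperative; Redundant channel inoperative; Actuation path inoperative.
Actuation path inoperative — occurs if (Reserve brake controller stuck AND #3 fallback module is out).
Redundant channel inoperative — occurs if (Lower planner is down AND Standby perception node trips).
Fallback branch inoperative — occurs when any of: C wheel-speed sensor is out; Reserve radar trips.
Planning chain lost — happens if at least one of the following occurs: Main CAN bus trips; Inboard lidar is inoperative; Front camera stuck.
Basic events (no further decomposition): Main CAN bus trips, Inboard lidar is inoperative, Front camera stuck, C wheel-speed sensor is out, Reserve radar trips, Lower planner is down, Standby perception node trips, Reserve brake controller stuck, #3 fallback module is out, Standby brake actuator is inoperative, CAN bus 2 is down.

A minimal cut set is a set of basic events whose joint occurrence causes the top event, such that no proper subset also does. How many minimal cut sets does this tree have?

6

Planning chain lost [OR]: union of children's cut sets → 3 cut set(s).
Fallback branch inoperative [OR]: union of children's cut sets → 2 cut set(s).
Redundant channel inoperative [AND]: one cut set from each child combined → 1 × 1 = 1 cut set(s).
Actuation path inoperative [AND]: one cut set from each child combined → 1 × 1 = 1 cut set(s).
Perception stack lost [AND]: one cut set from each child combined → 2 × 1 × 1 = 2 cut set(s).
Brake command lost [AND]: one cut set from each child combined → 1 × 1 = 1 cut set(s).
Autonomous vehicle fails to stop [OR]: union of children's cut sets → 6 cut set(s).
Minimal cut sets: {Main CAN bus trips}; {Inboard lidar is inoperative}; {Front camera stuck}; {#3 fallback module is out, C wheel-speed sensor is out, Lower planner is down, Reserve brake controller stuck, Standby perception node trips}; {#3 fallback module is out, Lower planner is down, Reserve brake controller stuck, Reserve radar trips, Standby perception node trips}; {CAN bus 2 is down, Standby brake actuator is inoperative}.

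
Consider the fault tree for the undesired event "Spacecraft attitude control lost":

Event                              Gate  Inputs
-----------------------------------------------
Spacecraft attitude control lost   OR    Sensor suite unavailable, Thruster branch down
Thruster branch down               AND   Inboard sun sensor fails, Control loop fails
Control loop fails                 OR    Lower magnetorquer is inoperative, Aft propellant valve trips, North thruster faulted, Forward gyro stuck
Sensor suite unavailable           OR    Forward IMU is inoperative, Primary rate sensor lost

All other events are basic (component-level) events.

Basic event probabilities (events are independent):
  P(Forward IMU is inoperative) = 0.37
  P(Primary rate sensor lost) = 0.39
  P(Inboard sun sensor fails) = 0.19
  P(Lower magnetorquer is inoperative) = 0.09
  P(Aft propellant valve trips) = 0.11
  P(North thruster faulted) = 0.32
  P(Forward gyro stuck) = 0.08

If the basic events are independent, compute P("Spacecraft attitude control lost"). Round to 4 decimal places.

0.6517

P(Sensor suite unavailable) [OR] = 1 − (1−0.37) × (1−0.39) = 0.615700
P(Control loop fails) [OR] = 1 − (1−0.09) × (1−0.11) × (1−0.32) × (1−0.08) = 0.493327
P(Thruster branch down) [AND] = 0.19 × 0.493327 = 0.093732
P(Spacecraft attitude control lost) [OR] = 1 − (1−0.615700) × (1−0.093732) = 0.651721
Rounded to 4 decimal places: P(Spacecraft attitude control lost) ≈ 0.6517.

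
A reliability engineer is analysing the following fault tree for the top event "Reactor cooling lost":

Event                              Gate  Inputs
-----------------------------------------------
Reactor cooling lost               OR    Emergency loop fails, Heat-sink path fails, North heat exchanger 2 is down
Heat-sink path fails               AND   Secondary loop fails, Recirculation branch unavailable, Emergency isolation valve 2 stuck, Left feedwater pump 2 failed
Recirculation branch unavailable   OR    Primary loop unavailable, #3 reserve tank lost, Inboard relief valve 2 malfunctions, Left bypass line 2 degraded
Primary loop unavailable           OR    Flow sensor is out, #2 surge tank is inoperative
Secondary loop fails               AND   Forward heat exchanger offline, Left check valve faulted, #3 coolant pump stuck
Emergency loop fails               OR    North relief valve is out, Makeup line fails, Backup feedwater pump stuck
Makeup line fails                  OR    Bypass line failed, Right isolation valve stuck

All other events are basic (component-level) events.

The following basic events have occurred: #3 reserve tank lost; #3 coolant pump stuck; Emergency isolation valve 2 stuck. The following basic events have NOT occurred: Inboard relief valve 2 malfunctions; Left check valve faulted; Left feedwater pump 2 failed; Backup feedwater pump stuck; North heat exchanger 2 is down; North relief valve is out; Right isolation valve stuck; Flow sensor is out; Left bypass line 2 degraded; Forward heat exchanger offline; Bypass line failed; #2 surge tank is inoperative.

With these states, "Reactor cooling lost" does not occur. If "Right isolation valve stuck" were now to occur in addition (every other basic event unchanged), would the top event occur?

Yes

Counterfactual: set "Right isolation valve stuck" to occurred.
Makeup line fails [OR]: Bypass line failed=not, Right isolation valve stuck=occurs → at least one input occurs → occurs.
Emergency loop fails [OR]: North relief valve is out=not, Makeup line fails=occurs, Backup feedwater pump stuck=not → at least one input occurs → occurs.
Secondary loop fails [AND]: Forward heat exchanger offline=not, Left check valve faulted=not, #3 coolant pump stuck=occurs → not all inputs occur → does not occur.
Primary loop unavailable [OR]: Flow sensor is out=not, #2 surge tank is inoperative=not → no input occurs → does not occur.
Recirculation branch unavailable [OR]: Primary loop unavailable=not, #3 reserve tank lost=occurs, Inboard relief valve 2 malfunctions=not, Left bypass line 2 degraded=not → at least one input occurs → occurs.
Heat-sink path fails [AND]: Secondary loop fails=not, Recirculation branch unavailable=occurs, Emergency isolation valve 2 stuck=occurs, Left feedwater pump 2 failed=not → not all inputs occur → does not occur.
Reactor cooling lost [OR]: Emergency loop fails=occurs, Heat-sink path fails=not, North heat exchanger 2 is down=not → at least one input occurs → occurs.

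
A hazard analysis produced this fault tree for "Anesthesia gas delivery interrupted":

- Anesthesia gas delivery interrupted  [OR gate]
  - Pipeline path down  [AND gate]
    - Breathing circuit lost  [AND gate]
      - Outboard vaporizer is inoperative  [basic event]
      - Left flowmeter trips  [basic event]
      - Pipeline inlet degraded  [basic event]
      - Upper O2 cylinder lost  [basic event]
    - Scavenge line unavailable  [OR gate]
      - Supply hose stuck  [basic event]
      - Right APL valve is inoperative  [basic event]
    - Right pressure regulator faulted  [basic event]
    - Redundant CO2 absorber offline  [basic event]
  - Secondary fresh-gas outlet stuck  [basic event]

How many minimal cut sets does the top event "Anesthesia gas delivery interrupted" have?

3

Breathing circuit lost [AND]: one cut set from each child combined → 1 × 1 × 1 × 1 = 1 cut set(s).
Scavenge line unavailable [OR]: union of children's cut sets → 2 cut set(s).
Pipeline path down [AND]: one cut set from each child combined → 1 × 2 × 1 × 1 = 2 cut set(s).
Anesthesia gas delivery interrupted [OR]: union of children's cut sets → 3 cut set(s).
Minimal cut sets: {Left flowmeter trips, Outboard vaporizer is inoperative, Pipeline inlet degraded, Redundant CO2 absorber offline, Right pressure regulator faulted, Supply hose stuck, Upper O2 cylinder lost}; {Left flowmeter trips, Outboard vaporizer is inoperative, Pipeline inlet degraded, Redundant CO2 absorber offline, Right APL valve is inoperative, Right pressure regulator faulted, Upper O2 cylinder lost}; {Secondary fresh-gas outlet stuck}.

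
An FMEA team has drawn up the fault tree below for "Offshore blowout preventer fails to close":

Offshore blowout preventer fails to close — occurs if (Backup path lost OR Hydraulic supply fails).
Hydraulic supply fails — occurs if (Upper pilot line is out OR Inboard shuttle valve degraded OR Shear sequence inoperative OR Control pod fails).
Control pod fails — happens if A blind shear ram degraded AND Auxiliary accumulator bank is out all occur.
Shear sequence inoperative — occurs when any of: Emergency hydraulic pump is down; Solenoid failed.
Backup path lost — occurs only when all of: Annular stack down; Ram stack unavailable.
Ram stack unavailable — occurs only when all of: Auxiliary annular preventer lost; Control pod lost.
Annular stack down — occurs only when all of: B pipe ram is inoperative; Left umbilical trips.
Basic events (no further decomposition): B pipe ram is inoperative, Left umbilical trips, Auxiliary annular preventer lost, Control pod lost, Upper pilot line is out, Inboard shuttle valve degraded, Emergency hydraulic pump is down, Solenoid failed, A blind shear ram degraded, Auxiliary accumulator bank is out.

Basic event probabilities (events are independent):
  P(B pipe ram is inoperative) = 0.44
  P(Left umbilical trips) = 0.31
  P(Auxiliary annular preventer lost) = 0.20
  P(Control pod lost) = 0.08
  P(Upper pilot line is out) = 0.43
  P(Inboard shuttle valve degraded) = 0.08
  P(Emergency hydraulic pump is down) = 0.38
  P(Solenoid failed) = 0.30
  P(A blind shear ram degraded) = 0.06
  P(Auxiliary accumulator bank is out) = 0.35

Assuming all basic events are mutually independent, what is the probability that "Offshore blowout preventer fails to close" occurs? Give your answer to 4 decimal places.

P(Annular stack down) [AND] = 0.44 × 0.31 = 0.136400
P(Ram stack unavailable) [AND] = 0.20 × 0.08 = 0.016000
P(Backup path lost) [AND] = 0.136400 × 0.016000 = 0.002182
P(Shear sequence inoperative) [OR] = 1 − (1−0.38) × (1−0.30) = 0.566000
P(Control pod fails) [AND] = 0.06 × 0.35 = 0.021000
P(Hydraulic supply fails) [OR] = 1 − (1−0.43) × (1−0.08) × (1−0.566000) × (1−0.021000) = 0.777190
P(Offshore blowout preventer fails to close) [OR] = 1 − (1−0.002182) × (1−0.777190) = 0.777676
Rounded to 4 decimal places: P(Offshore blowout preventer fails to close) ≈ 0.7777.

0.7777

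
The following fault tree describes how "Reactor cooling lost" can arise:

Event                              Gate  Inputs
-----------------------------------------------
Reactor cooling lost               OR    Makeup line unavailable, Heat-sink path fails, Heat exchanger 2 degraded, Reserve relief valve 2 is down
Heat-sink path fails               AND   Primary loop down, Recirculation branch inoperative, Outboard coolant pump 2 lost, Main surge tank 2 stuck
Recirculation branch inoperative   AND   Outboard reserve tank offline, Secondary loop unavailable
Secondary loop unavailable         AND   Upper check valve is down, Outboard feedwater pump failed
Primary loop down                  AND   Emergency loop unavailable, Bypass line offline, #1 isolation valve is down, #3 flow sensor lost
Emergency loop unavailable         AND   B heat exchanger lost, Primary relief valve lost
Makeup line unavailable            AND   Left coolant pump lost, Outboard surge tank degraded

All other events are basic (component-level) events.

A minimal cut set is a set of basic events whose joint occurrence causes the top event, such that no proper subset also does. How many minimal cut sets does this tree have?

Makeup line unavailable [AND]: one cut set from each child combined → 1 × 1 = 1 cut set(s).
Emergency loop unavailable [AND]: one cut set from each child combined → 1 × 1 = 1 cut set(s).
Primary loop down [AND]: one cut set from each child combined → 1 × 1 × 1 × 1 = 1 cut set(s).
Secondary loop unavailable [AND]: one cut set from each child combined → 1 × 1 = 1 cut set(s).
Recirculation branch inoperative [AND]: one cut set from each child combined → 1 × 1 = 1 cut set(s).
Heat-sink path fails [AND]: one cut set from each child combined → 1 × 1 × 1 × 1 = 1 cut set(s).
Reactor cooling lost [OR]: union of children's cut sets → 4 cut set(s).
Minimal cut sets: {Left coolant pump lost, Outboard surge tank degraded}; {#1 isolation valve is down, #3 flow sensor lost, B heat exchanger lost, Bypass line offline, Main surge tank 2 stuck, Outboard coolant pump 2 lost, Outboard feedwater pump failed, Outboard reserve tank offline, Primary relief valve lost, Upper check valve is down}; {Heat exchanger 2 degraded}; {Reserve relief valve 2 is down}.

4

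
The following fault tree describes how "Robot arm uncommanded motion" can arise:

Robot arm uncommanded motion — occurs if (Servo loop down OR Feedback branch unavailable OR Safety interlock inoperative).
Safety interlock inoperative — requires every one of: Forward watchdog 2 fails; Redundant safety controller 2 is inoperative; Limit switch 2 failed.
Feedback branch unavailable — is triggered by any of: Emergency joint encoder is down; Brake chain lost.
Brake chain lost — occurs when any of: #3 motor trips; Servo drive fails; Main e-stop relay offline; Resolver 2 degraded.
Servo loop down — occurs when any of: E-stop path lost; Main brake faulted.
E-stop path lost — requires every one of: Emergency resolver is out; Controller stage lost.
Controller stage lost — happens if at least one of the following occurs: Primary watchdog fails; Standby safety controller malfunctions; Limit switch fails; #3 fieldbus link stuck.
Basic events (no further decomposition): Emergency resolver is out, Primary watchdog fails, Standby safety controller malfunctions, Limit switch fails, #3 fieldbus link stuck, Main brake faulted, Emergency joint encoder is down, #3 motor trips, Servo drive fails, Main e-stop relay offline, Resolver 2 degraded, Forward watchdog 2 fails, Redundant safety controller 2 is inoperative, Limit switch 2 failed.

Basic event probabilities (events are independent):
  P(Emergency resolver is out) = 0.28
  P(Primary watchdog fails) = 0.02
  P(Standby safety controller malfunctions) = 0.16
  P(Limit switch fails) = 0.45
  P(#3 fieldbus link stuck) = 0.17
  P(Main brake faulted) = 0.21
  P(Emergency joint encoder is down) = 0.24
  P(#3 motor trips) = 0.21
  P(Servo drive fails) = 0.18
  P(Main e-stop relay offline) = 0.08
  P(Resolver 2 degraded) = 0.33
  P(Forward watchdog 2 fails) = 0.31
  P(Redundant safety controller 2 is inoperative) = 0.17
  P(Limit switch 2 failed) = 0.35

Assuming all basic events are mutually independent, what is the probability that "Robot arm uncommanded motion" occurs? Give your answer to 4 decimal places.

P(Controller stage lost) [OR] = 1 − (1−0.02) × (1−0.16) × (1−0.45) × (1−0.17) = 0.624209
P(E-stop path lost) [AND] = 0.28 × 0.624209 = 0.174779
P(Servo loop down) [OR] = 1 − (1−0.174779) × (1−0.21) = 0.348075
P(Brake chain lost) [OR] = 1 − (1−0.21) × (1−0.18) × (1−0.08) × (1−0.33) = 0.600696
P(Feedback branch unavailable) [OR] = 1 − (1−0.24) × (1−0.600696) = 0.696529
P(Safety interlock inoperative) [AND] = 0.31 × 0.17 × 0.35 = 0.018445
P(Robot arm uncommanded motion) [OR] = 1 − (1−0.348075) × (1−0.696529) × (1−0.018445) = 0.805809
Rounded to 4 decimal places: P(Robot arm uncommanded motion) ≈ 0.8058.

0.8058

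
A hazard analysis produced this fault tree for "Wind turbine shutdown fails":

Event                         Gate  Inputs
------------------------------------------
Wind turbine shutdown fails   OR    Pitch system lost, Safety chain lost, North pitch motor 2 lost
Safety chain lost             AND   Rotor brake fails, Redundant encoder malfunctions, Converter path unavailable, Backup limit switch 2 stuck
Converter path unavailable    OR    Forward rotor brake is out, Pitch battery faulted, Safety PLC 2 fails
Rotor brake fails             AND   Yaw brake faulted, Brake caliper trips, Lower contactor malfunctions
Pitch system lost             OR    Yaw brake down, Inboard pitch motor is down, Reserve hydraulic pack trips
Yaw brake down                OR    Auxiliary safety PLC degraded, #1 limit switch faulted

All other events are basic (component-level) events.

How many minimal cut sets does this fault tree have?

8

Yaw brake down [OR]: union of children's cut sets → 2 cut set(s).
Pitch system lost [OR]: union of children's cut sets → 4 cut set(s).
Rotor brake fails [AND]: one cut set from each child combined → 1 × 1 × 1 = 1 cut set(s).
Converter path unavailable [OR]: union of children's cut sets → 3 cut set(s).
Safety chain lost [AND]: one cut set from each child combined → 1 × 1 × 3 × 1 = 3 cut set(s).
Wind turbine shutdown fails [OR]: union of children's cut sets → 8 cut set(s).
Minimal cut sets: {Auxiliary safety PLC degraded}; {#1 limit switch faulted}; {Inboard pitch motor is down}; {Reserve hydraulic pack trips}; {Backup limit switch 2 stuck, Brake caliper trips, Forward rotor brake is out, Lower contactor malfunctions, Redundant encoder malfunctions, Yaw brake faulted}; {Backup limit switch 2 stuck, Brake caliper trips, Lower contactor malfunctions, Pitch battery faulted, Redundant encoder malfunctions, Yaw brake faulted}; {Backup limit switch 2 stuck, Brake caliper trips, Lower contactor malfunctions, Redundant encoder malfunctions, Safety PLC 2 fails, Yaw brake faulted}; {North pitch motor 2 lost}.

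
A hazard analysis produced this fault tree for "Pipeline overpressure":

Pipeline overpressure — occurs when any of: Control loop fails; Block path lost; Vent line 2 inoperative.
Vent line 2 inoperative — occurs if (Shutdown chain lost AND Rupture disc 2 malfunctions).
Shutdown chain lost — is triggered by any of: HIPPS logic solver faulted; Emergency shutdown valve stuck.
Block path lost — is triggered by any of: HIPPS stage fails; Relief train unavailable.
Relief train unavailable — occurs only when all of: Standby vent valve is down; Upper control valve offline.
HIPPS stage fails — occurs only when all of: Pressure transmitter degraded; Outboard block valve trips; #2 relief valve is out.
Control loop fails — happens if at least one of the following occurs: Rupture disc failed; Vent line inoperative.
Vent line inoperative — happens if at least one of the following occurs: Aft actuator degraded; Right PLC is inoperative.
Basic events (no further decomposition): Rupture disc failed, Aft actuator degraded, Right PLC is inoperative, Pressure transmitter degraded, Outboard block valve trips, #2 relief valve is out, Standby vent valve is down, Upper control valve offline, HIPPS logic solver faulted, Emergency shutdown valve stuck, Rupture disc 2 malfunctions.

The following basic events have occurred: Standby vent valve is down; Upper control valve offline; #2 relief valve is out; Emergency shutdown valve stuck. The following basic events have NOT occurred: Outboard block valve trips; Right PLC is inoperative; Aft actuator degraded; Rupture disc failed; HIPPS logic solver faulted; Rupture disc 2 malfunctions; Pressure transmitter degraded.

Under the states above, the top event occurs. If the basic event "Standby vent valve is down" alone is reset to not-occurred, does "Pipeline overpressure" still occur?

No

Counterfactual: set "Standby vent valve is down" to not occurred.
Vent line inoperative [OR]: Aft actuator degraded=not, Right PLC is inoperative=not → no input occurs → does not occur.
Control loop fails [OR]: Rupture disc failed=not, Vent line inoperative=not → no input occurs → does not occur.
HIPPS stage fails [AND]: Pressure transmitter degraded=not, Outboard block valve trips=not, #2 relief valve is out=occurs → not all inputs occur → does not occur.
Relief train unavailable [AND]: Standby vent valve is down=not, Upper control valve offline=occurs → not all inputs occur → does not occur.
Block path lost [OR]: HIPPS stage fails=not, Relief train unavailable=not → no input occurs → does not occur.
Shutdown chain lost [OR]: HIPPS logic solver faulted=not, Emergency shutdown valve stuck=occurs → at least one input occurs → occurs.
Vent line 2 inoperative [AND]: Shutdown chain lost=occurs, Rupture disc 2 malfunctions=not → not all inputs occur → does not occur.
Pipeline overpressure [OR]: Control loop fails=not, Block path lost=not, Vent line 2 inoperative=not → no input occurs → does not occur.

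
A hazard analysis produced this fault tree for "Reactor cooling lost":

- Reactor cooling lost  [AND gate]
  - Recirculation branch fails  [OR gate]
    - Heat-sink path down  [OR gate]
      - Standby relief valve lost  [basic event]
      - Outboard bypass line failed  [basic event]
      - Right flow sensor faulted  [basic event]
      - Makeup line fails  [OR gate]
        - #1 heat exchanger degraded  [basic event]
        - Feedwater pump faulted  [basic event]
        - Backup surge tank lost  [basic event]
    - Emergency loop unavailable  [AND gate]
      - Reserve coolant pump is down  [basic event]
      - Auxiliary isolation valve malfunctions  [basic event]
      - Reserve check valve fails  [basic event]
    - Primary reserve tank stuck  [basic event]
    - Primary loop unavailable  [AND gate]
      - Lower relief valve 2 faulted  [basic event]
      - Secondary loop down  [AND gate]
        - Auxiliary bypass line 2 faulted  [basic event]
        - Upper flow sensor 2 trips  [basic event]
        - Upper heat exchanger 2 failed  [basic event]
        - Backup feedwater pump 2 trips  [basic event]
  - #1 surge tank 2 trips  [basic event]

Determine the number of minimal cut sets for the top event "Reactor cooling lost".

9

Makeup line fails [OR]: union of children's cut sets → 3 cut set(s).
Heat-sink path down [OR]: union of children's cut sets → 6 cut set(s).
Emergency loop unavailable [AND]: one cut set from each child combined → 1 × 1 × 1 = 1 cut set(s).
Secondary loop down [AND]: one cut set from each child combined → 1 × 1 × 1 × 1 = 1 cut set(s).
Primary loop unavailable [AND]: one cut set from each child combined → 1 × 1 = 1 cut set(s).
Recirculation branch fails [OR]: union of children's cut sets → 9 cut set(s).
Reactor cooling lost [AND]: one cut set from each child combined → 9 × 1 = 9 cut set(s).
Minimal cut sets: {#1 surge tank 2 trips, Standby relief valve lost}; {#1 surge tank 2 trips, Outboard bypass line failed}; {#1 surge tank 2 trips, Right flow sensor faulted}; {#1 heat exchanger degraded, #1 surge tank 2 trips}; {#1 surge tank 2 trips, Feedwater pump faulted}; {#1 surge tank 2 trips, Backup surge tank lost}; {#1 surge tank 2 trips, Auxiliary isolation valve malfunctions, Reserve check valve fails, Reserve coolant pump is down}; {#1 surge tank 2 trips, Primary reserve tank stuck}; {#1 surge tank 2 trips, Auxiliary bypass line 2 faulted, Backup feedwater pump 2 trips, Lower relief valve 2 faulted, Upper flow sensor 2 trips, Upper heat exchanger 2 failed}.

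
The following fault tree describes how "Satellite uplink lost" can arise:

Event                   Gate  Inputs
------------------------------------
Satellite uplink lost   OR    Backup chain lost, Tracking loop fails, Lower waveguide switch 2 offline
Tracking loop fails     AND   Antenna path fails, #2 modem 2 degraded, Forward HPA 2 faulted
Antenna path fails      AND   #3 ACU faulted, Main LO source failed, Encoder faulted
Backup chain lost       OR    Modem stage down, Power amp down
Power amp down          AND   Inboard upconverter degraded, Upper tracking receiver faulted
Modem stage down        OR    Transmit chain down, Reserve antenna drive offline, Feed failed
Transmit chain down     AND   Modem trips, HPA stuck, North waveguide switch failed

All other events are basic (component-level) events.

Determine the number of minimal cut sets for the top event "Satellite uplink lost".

6

Transmit chain down [AND]: one cut set from each child combined → 1 × 1 × 1 = 1 cut set(s).
Modem stage down [OR]: union of children's cut sets → 3 cut set(s).
Power amp down [AND]: one cut set from each child combined → 1 × 1 = 1 cut set(s).
Backup chain lost [OR]: union of children's cut sets → 4 cut set(s).
Antenna path fails [AND]: one cut set from each child combined → 1 × 1 × 1 = 1 cut set(s).
Tracking loop fails [AND]: one cut set from each child combined → 1 × 1 × 1 = 1 cut set(s).
Satellite uplink lost [OR]: union of children's cut sets → 6 cut set(s).
Minimal cut sets: {HPA stuck, Modem trips, North waveguide switch failed}; {Reserve antenna drive offline}; {Feed failed}; {Inboard upconverter degraded, Upper tracking receiver faulted}; {#2 modem 2 degraded, #3 ACU faulted, Encoder faulted, Forward HPA 2 faulted, Main LO source failed}; {Lower waveguide switch 2 offline}.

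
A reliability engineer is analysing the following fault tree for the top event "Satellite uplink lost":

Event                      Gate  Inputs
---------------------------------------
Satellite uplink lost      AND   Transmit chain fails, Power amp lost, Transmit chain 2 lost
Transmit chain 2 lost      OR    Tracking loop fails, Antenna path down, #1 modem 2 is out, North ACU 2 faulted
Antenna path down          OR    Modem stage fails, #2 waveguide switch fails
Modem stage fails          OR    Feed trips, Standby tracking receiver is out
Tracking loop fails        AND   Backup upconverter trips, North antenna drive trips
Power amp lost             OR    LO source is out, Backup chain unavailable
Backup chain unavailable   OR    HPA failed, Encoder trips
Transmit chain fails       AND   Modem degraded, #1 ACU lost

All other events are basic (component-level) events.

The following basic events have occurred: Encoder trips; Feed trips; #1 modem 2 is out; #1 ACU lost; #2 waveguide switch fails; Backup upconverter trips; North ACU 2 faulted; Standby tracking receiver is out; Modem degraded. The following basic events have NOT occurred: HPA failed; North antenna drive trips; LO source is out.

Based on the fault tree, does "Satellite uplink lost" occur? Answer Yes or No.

Transmit chain fails [AND]: Modem degraded=occurs, #1 ACU lost=occurs → all inputs occur → occurs.
Backup chain unavailable [OR]: HPA failed=not, Encoder trips=occurs → at least one input occurs → occurs.
Power amp lost [OR]: LO source is out=not, Backup chain unavailable=occurs → at least one input occurs → occurs.
Tracking loop fails [AND]: Backup upconverter trips=occurs, North antenna drive trips=not → not all inputs occur → does not occur.
Modem stage fails [OR]: Feed trips=occurs, Standby tracking receiver is out=occurs → at least one input occurs → occurs.
Antenna path down [OR]: Modem stage fails=occurs, #2 waveguide switch fails=occurs → at least one input occurs → occurs.
Transmit chain 2 lost [OR]: Tracking loop fails=not, Antenna path down=occurs, #1 modem 2 is out=occurs, North ACU 2 faulted=occurs → at least one input occurs → occurs.
Satellite uplink lost [AND]: Transmit chain fails=occurs, Power amp lost=occurs, Transmit chain 2 lost=occurs → all inputs occur → occurs.

Yes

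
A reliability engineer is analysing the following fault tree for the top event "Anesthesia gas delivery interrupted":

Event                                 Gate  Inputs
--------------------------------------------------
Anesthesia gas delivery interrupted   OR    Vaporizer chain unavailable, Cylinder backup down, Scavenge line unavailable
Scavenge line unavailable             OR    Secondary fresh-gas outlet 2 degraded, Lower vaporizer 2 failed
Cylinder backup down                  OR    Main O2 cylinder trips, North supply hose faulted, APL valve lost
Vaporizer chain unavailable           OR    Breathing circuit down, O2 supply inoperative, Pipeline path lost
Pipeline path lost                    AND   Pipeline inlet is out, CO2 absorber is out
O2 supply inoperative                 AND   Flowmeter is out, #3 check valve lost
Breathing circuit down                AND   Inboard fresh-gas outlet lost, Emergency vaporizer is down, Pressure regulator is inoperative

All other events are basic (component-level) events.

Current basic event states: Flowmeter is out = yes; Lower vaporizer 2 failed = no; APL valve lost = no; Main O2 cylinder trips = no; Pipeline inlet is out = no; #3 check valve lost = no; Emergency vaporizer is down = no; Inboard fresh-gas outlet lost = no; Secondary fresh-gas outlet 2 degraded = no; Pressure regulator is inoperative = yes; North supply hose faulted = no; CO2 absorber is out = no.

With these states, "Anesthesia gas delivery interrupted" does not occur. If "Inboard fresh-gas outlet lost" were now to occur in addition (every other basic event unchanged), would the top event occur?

Counterfactual: set "Inboard fresh-gas outlet lost" to occurred.
Breathing circuit down [AND]: Inboard fresh-gas outlet lost=occurs, Emergency vaporizer is down=not, Pressure regulator is inoperative=occurs → not all inputs occur → does not occur.
O2 supply inoperative [AND]: Flowmeter is out=occurs, #3 check valve lost=not → not all inputs occur → does not occur.
Pipeline path lost [AND]: Pipeline inlet is out=not, CO2 absorber is out=not → not all inputs occur → does not occur.
Vaporizer chain unavailable [OR]: Breathing circuit down=not, O2 supply inoperative=not, Pipeline path lost=not → no input occurs → does not occur.
Cylinder backup down [OR]: Main O2 cylinder trips=not, North supply hose faulted=not, APL valve lost=not → no input occurs → does not occur.
Scavenge line unavailable [OR]: Secondary fresh-gas outlet 2 degraded=not, Lower vaporizer 2 failed=not → no input occurs → does not occur.
Anesthesia gas delivery interrupted [OR]: Vaporizer chain unavailable=not, Cylinder backup down=not, Scavenge line unavailable=not → no input occurs → does not occur.

No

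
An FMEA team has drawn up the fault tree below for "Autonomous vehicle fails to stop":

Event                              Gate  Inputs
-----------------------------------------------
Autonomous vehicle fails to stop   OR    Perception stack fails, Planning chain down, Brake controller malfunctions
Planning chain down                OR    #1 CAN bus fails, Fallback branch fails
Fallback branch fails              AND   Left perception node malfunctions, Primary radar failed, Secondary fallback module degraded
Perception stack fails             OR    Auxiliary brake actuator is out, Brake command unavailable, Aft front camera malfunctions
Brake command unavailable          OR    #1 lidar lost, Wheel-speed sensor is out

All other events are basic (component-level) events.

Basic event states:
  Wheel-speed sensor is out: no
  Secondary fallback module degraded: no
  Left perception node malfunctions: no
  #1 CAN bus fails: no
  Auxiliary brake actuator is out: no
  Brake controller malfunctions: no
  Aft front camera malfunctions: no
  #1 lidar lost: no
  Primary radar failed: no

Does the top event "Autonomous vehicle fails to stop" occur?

Brake command unavailable [OR]: #1 lidar lost=not, Wheel-speed sensor is out=not → no input occurs → does not occur.
Perception stack fails [OR]: Auxiliary brake actuator is out=not, Brake command unavailable=not, Aft front camera malfunctions=not → no input occurs → does not occur.
Fallback branch fails [AND]: Left perception node malfunctions=not, Primary radar failed=not, Secondary fallback module degraded=not → not all inputs occur → does not occur.
Planning chain down [OR]: #1 CAN bus fails=not, Fallback branch fails=not → no input occurs → does not occur.
Autonomous vehicle fails to stop [OR]: Perception stack fails=not, Planning chain down=not, Brake controller malfunctions=not → no input occurs → does not occur.

No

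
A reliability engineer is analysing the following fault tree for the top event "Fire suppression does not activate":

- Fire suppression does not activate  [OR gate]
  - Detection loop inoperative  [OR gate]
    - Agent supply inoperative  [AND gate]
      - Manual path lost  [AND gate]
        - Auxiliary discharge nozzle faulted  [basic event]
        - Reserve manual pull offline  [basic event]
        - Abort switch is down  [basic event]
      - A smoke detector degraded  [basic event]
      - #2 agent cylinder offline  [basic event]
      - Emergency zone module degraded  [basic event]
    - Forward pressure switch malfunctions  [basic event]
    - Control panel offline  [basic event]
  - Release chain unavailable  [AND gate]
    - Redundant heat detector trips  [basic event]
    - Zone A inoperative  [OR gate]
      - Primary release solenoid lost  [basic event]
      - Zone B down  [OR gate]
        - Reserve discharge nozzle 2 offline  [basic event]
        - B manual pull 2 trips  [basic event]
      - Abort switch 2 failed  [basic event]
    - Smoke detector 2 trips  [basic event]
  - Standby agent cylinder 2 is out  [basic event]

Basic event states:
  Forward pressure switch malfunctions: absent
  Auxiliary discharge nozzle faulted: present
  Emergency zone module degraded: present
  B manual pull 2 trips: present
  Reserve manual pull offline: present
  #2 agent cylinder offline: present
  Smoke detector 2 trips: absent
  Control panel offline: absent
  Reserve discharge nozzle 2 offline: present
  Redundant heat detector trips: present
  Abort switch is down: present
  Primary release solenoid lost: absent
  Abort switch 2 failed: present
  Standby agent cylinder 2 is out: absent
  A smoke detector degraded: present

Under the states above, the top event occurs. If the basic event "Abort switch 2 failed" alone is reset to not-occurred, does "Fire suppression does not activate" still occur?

Counterfactual: set "Abort switch 2 failed" to not occurred.
Manual path lost [AND]: Auxiliary discharge nozzle faulted=occurs, Reserve manual pull offline=occurs, Abort switch is down=occurs → all inputs occur → occurs.
Agent supply inoperative [AND]: Manual path lost=occurs, A smoke detector degraded=occurs, #2 agent cylinder offline=occurs, Emergency zone module degraded=occurs → all inputs occur → occurs.
Detection loop inoperative [OR]: Agent supply inoperative=occurs, Forward pressure switch malfunctions=not, Control panel offline=not → at least one input occurs → occurs.
Zone B down [OR]: Reserve discharge nozzle 2 offline=occurs, B manual pull 2 trips=occurs → at least one input occurs → occurs.
Zone A inoperative [OR]: Primary release solenoid lost=not, Zone B down=occurs, Abort switch 2 failed=not → at least one input occurs → occurs.
Release chain unavailable [AND]: Redundant heat detector trips=occurs, Zone A inoperative=occurs, Smoke detector 2 trips=not → not all inputs occur → does not occur.
Fire suppression does not activate [OR]: Detection loop inoperative=occurs, Release chain unavailable=not, Standby agent cylinder 2 is out=not → at least one input occurs → occurs.

Yes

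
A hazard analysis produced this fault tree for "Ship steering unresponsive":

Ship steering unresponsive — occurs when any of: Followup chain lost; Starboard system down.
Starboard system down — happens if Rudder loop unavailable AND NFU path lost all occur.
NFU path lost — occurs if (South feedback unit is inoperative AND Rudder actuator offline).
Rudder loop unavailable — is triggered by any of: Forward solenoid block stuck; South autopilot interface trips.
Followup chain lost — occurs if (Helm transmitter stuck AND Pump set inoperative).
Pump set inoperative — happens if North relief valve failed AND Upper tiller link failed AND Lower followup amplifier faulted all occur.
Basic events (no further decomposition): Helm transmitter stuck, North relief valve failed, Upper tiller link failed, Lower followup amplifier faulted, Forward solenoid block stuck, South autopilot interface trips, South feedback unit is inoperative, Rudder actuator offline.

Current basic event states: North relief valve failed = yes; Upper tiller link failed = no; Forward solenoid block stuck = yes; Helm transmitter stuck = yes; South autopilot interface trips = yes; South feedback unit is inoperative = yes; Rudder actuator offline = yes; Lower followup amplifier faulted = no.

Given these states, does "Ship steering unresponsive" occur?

Yes

Pump set inoperative [AND]: North relief valve failed=occurs, Upper tiller link failed=not, Lower followup amplifier faulted=not → not all inputs occur → does not occur.
Followup chain lost [AND]: Helm transmitter stuck=occurs, Pump set inoperative=not → not all inputs occur → does not occur.
Rudder loop unavailable [OR]: Forward solenoid block stuck=occurs, South autopilot interface trips=occurs → at least one input occurs → occurs.
NFU path lost [AND]: South feedback unit is inoperative=occurs, Rudder actuator offline=occurs → all inputs occur → occurs.
Starboard system down [AND]: Rudder loop unavailable=occurs, NFU path lost=occurs → all inputs occur → occurs.
Ship steering unresponsive [OR]: Followup chain lost=not, Starboard system down=occurs → at least one input occurs → occurs.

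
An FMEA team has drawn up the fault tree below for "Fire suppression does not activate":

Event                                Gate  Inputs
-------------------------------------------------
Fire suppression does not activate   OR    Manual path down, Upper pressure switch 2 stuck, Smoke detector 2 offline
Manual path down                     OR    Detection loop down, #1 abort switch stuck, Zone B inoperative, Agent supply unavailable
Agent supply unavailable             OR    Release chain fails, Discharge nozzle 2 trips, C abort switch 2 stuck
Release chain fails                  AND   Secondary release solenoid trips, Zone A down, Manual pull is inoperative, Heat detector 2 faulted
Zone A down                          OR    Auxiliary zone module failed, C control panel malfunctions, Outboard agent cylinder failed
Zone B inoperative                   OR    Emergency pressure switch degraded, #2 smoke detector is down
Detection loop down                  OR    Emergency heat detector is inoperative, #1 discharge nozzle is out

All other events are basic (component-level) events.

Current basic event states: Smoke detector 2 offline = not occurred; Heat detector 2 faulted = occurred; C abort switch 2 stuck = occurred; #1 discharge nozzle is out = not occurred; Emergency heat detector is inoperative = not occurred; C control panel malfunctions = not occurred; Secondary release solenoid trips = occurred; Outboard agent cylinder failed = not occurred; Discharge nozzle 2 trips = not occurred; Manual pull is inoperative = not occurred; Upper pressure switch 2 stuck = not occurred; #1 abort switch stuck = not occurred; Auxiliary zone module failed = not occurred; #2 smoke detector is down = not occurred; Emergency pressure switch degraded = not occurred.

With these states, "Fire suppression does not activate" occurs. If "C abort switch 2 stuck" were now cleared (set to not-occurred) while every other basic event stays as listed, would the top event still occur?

Counterfactual: set "C abort switch 2 stuck" to not occurred.
Detection loop down [OR]: Emergency heat detector is inoperative=not, #1 discharge nozzle is out=not → no input occurs → does not occur.
Zone B inoperative [OR]: Emergency pressure switch degraded=not, #2 smoke detector is down=not → no input occurs → does not occur.
Zone A down [OR]: Auxiliary zone module failed=not, C control panel malfunctions=not, Outboard agent cylinder failed=not → no input occurs → does not occur.
Release chain fails [AND]: Secondary release solenoid trips=occurs, Zone A down=not, Manual pull is inoperative=not, Heat detector 2 faulted=occurs → not all inputs occur → does not occur.
Agent supply unavailable [OR]: Release chain fails=not, Discharge nozzle 2 trips=not, C abort switch 2 stuck=not → no input occurs → does not occur.
Manual path down [OR]: Detection loop down=not, #1 abort switch stuck=not, Zone B inoperative=not, Agent supply unavailable=not → no input occurs → does not occur.
Fire suppression does not activate [OR]: Manual path down=not, Upper pressure switch 2 stuck=not, Smoke detector 2 offline=not → no input occurs → does not occur.

No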